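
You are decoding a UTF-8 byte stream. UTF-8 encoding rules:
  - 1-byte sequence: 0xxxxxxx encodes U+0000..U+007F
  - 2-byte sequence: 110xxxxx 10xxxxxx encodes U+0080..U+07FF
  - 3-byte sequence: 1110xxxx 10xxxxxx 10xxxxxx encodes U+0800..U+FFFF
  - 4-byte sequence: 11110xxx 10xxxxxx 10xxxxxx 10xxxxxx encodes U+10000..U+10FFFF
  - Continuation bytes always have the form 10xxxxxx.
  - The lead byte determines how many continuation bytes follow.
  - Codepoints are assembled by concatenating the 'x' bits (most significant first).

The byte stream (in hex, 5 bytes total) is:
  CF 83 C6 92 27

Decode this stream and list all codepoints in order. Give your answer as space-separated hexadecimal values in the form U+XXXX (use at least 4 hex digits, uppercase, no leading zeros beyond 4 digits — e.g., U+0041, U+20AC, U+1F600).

Answer: U+03C3 U+0192 U+0027

Derivation:
Byte[0]=CF: 2-byte lead, need 1 cont bytes. acc=0xF
Byte[1]=83: continuation. acc=(acc<<6)|0x03=0x3C3
Completed: cp=U+03C3 (starts at byte 0)
Byte[2]=C6: 2-byte lead, need 1 cont bytes. acc=0x6
Byte[3]=92: continuation. acc=(acc<<6)|0x12=0x192
Completed: cp=U+0192 (starts at byte 2)
Byte[4]=27: 1-byte ASCII. cp=U+0027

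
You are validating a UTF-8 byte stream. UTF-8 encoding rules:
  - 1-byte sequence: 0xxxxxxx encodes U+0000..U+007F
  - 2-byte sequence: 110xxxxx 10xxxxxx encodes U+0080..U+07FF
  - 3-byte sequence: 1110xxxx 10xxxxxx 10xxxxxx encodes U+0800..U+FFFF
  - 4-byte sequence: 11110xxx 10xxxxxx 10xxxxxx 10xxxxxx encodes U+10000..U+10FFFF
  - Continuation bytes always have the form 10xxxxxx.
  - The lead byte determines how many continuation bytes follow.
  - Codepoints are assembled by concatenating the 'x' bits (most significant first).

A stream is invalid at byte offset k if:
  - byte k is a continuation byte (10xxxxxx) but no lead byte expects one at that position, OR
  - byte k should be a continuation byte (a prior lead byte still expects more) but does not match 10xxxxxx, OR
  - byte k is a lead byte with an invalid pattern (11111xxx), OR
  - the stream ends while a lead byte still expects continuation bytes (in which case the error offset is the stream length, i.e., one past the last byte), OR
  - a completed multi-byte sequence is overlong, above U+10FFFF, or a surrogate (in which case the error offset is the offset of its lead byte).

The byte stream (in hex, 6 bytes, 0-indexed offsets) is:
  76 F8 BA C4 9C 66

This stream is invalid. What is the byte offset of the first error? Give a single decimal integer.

Answer: 1

Derivation:
Byte[0]=76: 1-byte ASCII. cp=U+0076
Byte[1]=F8: INVALID lead byte (not 0xxx/110x/1110/11110)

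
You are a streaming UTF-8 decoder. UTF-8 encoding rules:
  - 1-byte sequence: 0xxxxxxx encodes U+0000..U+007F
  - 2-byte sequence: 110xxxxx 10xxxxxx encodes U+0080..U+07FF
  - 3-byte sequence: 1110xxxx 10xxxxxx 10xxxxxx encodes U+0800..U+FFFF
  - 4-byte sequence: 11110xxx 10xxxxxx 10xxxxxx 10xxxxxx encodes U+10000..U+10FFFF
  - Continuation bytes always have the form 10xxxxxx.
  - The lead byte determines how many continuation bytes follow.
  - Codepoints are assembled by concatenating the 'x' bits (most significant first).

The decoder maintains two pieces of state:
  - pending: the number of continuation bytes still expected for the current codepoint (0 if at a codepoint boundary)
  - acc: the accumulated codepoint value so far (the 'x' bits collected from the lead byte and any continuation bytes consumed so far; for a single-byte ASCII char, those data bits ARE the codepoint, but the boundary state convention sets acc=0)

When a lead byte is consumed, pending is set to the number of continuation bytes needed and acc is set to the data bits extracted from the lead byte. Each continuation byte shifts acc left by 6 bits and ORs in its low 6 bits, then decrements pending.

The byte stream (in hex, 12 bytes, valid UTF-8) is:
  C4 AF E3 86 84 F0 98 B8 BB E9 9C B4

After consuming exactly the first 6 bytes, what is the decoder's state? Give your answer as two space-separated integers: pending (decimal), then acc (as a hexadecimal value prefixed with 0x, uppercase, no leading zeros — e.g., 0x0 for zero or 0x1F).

Answer: 3 0x0

Derivation:
Byte[0]=C4: 2-byte lead. pending=1, acc=0x4
Byte[1]=AF: continuation. acc=(acc<<6)|0x2F=0x12F, pending=0
Byte[2]=E3: 3-byte lead. pending=2, acc=0x3
Byte[3]=86: continuation. acc=(acc<<6)|0x06=0xC6, pending=1
Byte[4]=84: continuation. acc=(acc<<6)|0x04=0x3184, pending=0
Byte[5]=F0: 4-byte lead. pending=3, acc=0x0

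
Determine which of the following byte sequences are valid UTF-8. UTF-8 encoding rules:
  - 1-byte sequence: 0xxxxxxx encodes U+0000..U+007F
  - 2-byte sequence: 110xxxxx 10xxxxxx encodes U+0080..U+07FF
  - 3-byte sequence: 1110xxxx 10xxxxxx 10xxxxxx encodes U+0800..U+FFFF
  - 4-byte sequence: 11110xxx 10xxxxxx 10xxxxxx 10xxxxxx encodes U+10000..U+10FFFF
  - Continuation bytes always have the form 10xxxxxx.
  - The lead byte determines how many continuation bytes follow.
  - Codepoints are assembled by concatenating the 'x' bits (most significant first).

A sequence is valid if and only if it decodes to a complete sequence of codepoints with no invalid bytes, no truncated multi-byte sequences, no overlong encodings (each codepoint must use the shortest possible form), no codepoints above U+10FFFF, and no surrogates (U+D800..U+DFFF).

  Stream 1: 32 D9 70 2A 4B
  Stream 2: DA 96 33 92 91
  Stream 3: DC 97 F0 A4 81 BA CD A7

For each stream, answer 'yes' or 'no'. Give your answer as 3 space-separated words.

Answer: no no yes

Derivation:
Stream 1: error at byte offset 2. INVALID
Stream 2: error at byte offset 3. INVALID
Stream 3: decodes cleanly. VALID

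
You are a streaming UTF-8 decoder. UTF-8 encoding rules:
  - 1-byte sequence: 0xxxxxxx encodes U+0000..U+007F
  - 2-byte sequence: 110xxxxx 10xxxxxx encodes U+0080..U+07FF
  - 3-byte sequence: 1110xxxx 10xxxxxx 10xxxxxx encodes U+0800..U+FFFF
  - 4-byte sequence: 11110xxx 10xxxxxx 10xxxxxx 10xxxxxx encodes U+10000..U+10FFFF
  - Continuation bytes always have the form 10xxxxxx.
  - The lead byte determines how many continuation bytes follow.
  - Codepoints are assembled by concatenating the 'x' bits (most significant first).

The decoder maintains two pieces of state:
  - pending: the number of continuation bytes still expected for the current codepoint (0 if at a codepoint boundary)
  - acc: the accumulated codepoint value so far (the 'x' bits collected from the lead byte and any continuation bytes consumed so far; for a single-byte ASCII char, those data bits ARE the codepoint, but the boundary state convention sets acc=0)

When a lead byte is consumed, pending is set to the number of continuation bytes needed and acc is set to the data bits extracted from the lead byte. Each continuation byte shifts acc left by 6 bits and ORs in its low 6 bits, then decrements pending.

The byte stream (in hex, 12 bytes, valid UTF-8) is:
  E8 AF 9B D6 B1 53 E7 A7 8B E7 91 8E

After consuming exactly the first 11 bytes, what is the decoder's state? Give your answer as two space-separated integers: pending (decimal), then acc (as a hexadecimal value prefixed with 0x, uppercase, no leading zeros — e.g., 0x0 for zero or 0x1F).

Byte[0]=E8: 3-byte lead. pending=2, acc=0x8
Byte[1]=AF: continuation. acc=(acc<<6)|0x2F=0x22F, pending=1
Byte[2]=9B: continuation. acc=(acc<<6)|0x1B=0x8BDB, pending=0
Byte[3]=D6: 2-byte lead. pending=1, acc=0x16
Byte[4]=B1: continuation. acc=(acc<<6)|0x31=0x5B1, pending=0
Byte[5]=53: 1-byte. pending=0, acc=0x0
Byte[6]=E7: 3-byte lead. pending=2, acc=0x7
Byte[7]=A7: continuation. acc=(acc<<6)|0x27=0x1E7, pending=1
Byte[8]=8B: continuation. acc=(acc<<6)|0x0B=0x79CB, pending=0
Byte[9]=E7: 3-byte lead. pending=2, acc=0x7
Byte[10]=91: continuation. acc=(acc<<6)|0x11=0x1D1, pending=1

Answer: 1 0x1D1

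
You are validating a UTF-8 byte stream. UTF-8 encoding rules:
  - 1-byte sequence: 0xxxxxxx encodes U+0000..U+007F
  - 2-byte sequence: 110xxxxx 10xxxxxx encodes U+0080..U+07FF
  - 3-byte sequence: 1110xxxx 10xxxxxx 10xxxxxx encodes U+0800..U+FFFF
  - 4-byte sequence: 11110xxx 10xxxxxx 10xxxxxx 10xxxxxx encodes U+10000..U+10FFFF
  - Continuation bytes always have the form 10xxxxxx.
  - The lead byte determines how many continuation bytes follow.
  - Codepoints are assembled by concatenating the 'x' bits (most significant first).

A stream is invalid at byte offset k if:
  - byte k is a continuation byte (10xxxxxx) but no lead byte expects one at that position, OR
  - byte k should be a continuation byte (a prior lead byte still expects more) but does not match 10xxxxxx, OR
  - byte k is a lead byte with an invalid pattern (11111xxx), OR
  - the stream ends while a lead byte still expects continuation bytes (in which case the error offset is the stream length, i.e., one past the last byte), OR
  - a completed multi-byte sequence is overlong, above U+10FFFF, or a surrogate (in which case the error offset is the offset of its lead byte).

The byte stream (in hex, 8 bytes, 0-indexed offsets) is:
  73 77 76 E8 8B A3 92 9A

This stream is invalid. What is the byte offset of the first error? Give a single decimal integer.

Answer: 6

Derivation:
Byte[0]=73: 1-byte ASCII. cp=U+0073
Byte[1]=77: 1-byte ASCII. cp=U+0077
Byte[2]=76: 1-byte ASCII. cp=U+0076
Byte[3]=E8: 3-byte lead, need 2 cont bytes. acc=0x8
Byte[4]=8B: continuation. acc=(acc<<6)|0x0B=0x20B
Byte[5]=A3: continuation. acc=(acc<<6)|0x23=0x82E3
Completed: cp=U+82E3 (starts at byte 3)
Byte[6]=92: INVALID lead byte (not 0xxx/110x/1110/11110)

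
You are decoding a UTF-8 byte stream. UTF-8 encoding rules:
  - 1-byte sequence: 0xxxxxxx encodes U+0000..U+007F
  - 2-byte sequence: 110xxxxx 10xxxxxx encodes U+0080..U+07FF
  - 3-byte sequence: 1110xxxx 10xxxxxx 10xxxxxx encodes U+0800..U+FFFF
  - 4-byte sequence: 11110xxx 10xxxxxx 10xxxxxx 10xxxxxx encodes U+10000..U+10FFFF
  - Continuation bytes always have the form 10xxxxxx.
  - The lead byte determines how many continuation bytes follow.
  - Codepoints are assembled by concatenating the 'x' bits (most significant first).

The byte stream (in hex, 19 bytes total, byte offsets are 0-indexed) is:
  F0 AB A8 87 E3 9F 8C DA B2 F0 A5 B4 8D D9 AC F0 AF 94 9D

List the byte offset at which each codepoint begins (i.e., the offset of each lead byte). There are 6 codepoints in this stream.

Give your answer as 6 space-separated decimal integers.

Answer: 0 4 7 9 13 15

Derivation:
Byte[0]=F0: 4-byte lead, need 3 cont bytes. acc=0x0
Byte[1]=AB: continuation. acc=(acc<<6)|0x2B=0x2B
Byte[2]=A8: continuation. acc=(acc<<6)|0x28=0xAE8
Byte[3]=87: continuation. acc=(acc<<6)|0x07=0x2BA07
Completed: cp=U+2BA07 (starts at byte 0)
Byte[4]=E3: 3-byte lead, need 2 cont bytes. acc=0x3
Byte[5]=9F: continuation. acc=(acc<<6)|0x1F=0xDF
Byte[6]=8C: continuation. acc=(acc<<6)|0x0C=0x37CC
Completed: cp=U+37CC (starts at byte 4)
Byte[7]=DA: 2-byte lead, need 1 cont bytes. acc=0x1A
Byte[8]=B2: continuation. acc=(acc<<6)|0x32=0x6B2
Completed: cp=U+06B2 (starts at byte 7)
Byte[9]=F0: 4-byte lead, need 3 cont bytes. acc=0x0
Byte[10]=A5: continuation. acc=(acc<<6)|0x25=0x25
Byte[11]=B4: continuation. acc=(acc<<6)|0x34=0x974
Byte[12]=8D: continuation. acc=(acc<<6)|0x0D=0x25D0D
Completed: cp=U+25D0D (starts at byte 9)
Byte[13]=D9: 2-byte lead, need 1 cont bytes. acc=0x19
Byte[14]=AC: continuation. acc=(acc<<6)|0x2C=0x66C
Completed: cp=U+066C (starts at byte 13)
Byte[15]=F0: 4-byte lead, need 3 cont bytes. acc=0x0
Byte[16]=AF: continuation. acc=(acc<<6)|0x2F=0x2F
Byte[17]=94: continuation. acc=(acc<<6)|0x14=0xBD4
Byte[18]=9D: continuation. acc=(acc<<6)|0x1D=0x2F51D
Completed: cp=U+2F51D (starts at byte 15)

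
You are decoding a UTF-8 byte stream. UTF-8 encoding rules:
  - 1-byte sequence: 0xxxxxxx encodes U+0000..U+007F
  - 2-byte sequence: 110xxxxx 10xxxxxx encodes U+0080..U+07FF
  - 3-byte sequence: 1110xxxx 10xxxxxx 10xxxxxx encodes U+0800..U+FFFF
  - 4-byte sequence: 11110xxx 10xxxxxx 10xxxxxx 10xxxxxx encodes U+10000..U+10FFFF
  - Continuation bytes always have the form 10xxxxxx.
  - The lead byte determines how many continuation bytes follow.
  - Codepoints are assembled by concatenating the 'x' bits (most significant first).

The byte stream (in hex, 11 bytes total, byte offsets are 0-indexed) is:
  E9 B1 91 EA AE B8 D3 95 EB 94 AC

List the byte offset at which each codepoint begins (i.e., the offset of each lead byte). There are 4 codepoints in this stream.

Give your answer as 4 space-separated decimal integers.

Byte[0]=E9: 3-byte lead, need 2 cont bytes. acc=0x9
Byte[1]=B1: continuation. acc=(acc<<6)|0x31=0x271
Byte[2]=91: continuation. acc=(acc<<6)|0x11=0x9C51
Completed: cp=U+9C51 (starts at byte 0)
Byte[3]=EA: 3-byte lead, need 2 cont bytes. acc=0xA
Byte[4]=AE: continuation. acc=(acc<<6)|0x2E=0x2AE
Byte[5]=B8: continuation. acc=(acc<<6)|0x38=0xABB8
Completed: cp=U+ABB8 (starts at byte 3)
Byte[6]=D3: 2-byte lead, need 1 cont bytes. acc=0x13
Byte[7]=95: continuation. acc=(acc<<6)|0x15=0x4D5
Completed: cp=U+04D5 (starts at byte 6)
Byte[8]=EB: 3-byte lead, need 2 cont bytes. acc=0xB
Byte[9]=94: continuation. acc=(acc<<6)|0x14=0x2D4
Byte[10]=AC: continuation. acc=(acc<<6)|0x2C=0xB52C
Completed: cp=U+B52C (starts at byte 8)

Answer: 0 3 6 8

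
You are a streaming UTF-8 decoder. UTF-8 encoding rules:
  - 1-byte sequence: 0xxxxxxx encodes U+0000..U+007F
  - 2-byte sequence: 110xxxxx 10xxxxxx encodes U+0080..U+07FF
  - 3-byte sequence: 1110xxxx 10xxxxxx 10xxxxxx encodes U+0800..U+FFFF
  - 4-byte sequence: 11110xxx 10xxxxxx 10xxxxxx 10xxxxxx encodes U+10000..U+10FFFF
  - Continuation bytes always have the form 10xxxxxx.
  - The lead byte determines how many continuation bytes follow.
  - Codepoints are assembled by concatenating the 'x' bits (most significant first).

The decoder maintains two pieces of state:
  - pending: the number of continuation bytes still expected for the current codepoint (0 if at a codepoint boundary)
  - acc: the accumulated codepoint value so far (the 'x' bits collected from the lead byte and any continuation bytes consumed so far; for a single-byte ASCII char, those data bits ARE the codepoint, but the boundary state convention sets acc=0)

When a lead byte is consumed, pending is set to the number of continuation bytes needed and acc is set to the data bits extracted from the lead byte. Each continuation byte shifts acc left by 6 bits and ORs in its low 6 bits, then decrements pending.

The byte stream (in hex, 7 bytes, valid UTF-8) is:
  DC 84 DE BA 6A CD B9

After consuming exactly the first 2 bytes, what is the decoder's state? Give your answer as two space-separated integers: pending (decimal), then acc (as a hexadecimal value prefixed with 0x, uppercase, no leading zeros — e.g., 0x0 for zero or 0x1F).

Byte[0]=DC: 2-byte lead. pending=1, acc=0x1C
Byte[1]=84: continuation. acc=(acc<<6)|0x04=0x704, pending=0

Answer: 0 0x704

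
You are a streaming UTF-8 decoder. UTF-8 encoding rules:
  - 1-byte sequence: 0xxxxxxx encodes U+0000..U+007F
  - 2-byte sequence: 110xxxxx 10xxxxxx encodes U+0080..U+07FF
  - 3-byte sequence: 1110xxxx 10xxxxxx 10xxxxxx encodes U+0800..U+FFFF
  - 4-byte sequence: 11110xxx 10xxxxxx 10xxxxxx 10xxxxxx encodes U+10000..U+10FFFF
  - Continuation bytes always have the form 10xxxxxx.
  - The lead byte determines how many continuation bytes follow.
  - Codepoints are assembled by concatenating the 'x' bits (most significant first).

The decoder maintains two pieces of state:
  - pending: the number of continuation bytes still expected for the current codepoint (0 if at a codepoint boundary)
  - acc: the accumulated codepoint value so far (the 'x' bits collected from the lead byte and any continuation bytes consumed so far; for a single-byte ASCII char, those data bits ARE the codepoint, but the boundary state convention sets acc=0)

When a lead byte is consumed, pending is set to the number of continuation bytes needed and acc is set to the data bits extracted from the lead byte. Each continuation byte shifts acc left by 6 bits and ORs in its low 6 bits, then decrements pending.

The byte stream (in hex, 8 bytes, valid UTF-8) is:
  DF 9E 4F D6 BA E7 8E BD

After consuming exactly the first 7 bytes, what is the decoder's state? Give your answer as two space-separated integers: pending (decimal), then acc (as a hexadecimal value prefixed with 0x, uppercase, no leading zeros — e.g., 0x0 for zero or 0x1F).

Answer: 1 0x1CE

Derivation:
Byte[0]=DF: 2-byte lead. pending=1, acc=0x1F
Byte[1]=9E: continuation. acc=(acc<<6)|0x1E=0x7DE, pending=0
Byte[2]=4F: 1-byte. pending=0, acc=0x0
Byte[3]=D6: 2-byte lead. pending=1, acc=0x16
Byte[4]=BA: continuation. acc=(acc<<6)|0x3A=0x5BA, pending=0
Byte[5]=E7: 3-byte lead. pending=2, acc=0x7
Byte[6]=8E: continuation. acc=(acc<<6)|0x0E=0x1CE, pending=1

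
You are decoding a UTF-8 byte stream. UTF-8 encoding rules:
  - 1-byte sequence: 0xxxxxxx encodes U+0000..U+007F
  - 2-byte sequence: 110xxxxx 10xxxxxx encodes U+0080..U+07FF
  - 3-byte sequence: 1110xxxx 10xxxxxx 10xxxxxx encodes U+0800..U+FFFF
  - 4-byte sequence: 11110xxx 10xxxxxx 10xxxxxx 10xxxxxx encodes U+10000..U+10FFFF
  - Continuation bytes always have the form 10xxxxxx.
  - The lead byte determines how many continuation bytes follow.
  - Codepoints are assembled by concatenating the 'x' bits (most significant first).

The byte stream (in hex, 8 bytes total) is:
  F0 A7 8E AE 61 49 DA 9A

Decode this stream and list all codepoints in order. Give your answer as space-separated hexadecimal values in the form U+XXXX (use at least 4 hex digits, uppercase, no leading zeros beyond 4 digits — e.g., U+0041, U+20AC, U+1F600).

Byte[0]=F0: 4-byte lead, need 3 cont bytes. acc=0x0
Byte[1]=A7: continuation. acc=(acc<<6)|0x27=0x27
Byte[2]=8E: continuation. acc=(acc<<6)|0x0E=0x9CE
Byte[3]=AE: continuation. acc=(acc<<6)|0x2E=0x273AE
Completed: cp=U+273AE (starts at byte 0)
Byte[4]=61: 1-byte ASCII. cp=U+0061
Byte[5]=49: 1-byte ASCII. cp=U+0049
Byte[6]=DA: 2-byte lead, need 1 cont bytes. acc=0x1A
Byte[7]=9A: continuation. acc=(acc<<6)|0x1A=0x69A
Completed: cp=U+069A (starts at byte 6)

Answer: U+273AE U+0061 U+0049 U+069A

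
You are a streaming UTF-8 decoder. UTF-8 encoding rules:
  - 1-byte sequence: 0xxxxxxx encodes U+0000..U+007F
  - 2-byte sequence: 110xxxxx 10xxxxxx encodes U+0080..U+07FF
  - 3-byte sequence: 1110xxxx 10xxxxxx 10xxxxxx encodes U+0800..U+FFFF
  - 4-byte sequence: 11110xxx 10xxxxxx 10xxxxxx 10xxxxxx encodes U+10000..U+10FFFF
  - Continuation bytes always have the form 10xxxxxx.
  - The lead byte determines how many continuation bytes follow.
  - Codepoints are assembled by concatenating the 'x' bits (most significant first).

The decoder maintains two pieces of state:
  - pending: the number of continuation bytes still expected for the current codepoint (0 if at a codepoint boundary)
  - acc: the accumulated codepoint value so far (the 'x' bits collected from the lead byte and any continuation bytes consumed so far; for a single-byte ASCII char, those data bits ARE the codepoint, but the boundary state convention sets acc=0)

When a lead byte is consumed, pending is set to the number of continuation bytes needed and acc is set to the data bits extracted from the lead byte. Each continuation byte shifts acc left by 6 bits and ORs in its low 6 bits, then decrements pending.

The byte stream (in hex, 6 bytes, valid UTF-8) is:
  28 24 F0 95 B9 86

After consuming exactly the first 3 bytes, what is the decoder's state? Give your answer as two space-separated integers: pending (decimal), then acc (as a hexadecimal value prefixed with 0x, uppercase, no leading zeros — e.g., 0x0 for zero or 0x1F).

Answer: 3 0x0

Derivation:
Byte[0]=28: 1-byte. pending=0, acc=0x0
Byte[1]=24: 1-byte. pending=0, acc=0x0
Byte[2]=F0: 4-byte lead. pending=3, acc=0x0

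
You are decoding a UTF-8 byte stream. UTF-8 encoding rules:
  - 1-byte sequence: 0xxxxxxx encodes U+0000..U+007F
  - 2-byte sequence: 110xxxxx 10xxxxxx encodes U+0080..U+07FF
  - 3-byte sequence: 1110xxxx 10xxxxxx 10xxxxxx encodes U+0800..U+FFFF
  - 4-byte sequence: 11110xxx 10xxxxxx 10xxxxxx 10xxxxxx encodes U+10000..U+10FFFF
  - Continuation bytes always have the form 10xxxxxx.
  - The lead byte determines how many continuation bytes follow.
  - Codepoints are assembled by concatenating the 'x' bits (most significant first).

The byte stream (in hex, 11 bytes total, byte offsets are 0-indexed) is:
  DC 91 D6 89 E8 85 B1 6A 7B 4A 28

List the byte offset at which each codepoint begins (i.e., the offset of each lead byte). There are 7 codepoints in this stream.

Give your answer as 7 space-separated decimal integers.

Byte[0]=DC: 2-byte lead, need 1 cont bytes. acc=0x1C
Byte[1]=91: continuation. acc=(acc<<6)|0x11=0x711
Completed: cp=U+0711 (starts at byte 0)
Byte[2]=D6: 2-byte lead, need 1 cont bytes. acc=0x16
Byte[3]=89: continuation. acc=(acc<<6)|0x09=0x589
Completed: cp=U+0589 (starts at byte 2)
Byte[4]=E8: 3-byte lead, need 2 cont bytes. acc=0x8
Byte[5]=85: continuation. acc=(acc<<6)|0x05=0x205
Byte[6]=B1: continuation. acc=(acc<<6)|0x31=0x8171
Completed: cp=U+8171 (starts at byte 4)
Byte[7]=6A: 1-byte ASCII. cp=U+006A
Byte[8]=7B: 1-byte ASCII. cp=U+007B
Byte[9]=4A: 1-byte ASCII. cp=U+004A
Byte[10]=28: 1-byte ASCII. cp=U+0028

Answer: 0 2 4 7 8 9 10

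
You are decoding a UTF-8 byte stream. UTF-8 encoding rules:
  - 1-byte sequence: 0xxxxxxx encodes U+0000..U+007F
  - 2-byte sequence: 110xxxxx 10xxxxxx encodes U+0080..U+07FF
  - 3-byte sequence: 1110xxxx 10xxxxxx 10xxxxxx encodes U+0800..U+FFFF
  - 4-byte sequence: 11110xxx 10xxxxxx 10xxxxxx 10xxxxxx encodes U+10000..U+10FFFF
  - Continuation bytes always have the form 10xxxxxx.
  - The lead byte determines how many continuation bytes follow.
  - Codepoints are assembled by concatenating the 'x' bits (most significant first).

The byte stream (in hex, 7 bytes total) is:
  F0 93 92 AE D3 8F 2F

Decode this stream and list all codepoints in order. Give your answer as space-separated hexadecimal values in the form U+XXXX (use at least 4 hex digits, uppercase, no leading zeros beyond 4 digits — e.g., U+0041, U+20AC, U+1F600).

Answer: U+134AE U+04CF U+002F

Derivation:
Byte[0]=F0: 4-byte lead, need 3 cont bytes. acc=0x0
Byte[1]=93: continuation. acc=(acc<<6)|0x13=0x13
Byte[2]=92: continuation. acc=(acc<<6)|0x12=0x4D2
Byte[3]=AE: continuation. acc=(acc<<6)|0x2E=0x134AE
Completed: cp=U+134AE (starts at byte 0)
Byte[4]=D3: 2-byte lead, need 1 cont bytes. acc=0x13
Byte[5]=8F: continuation. acc=(acc<<6)|0x0F=0x4CF
Completed: cp=U+04CF (starts at byte 4)
Byte[6]=2F: 1-byte ASCII. cp=U+002F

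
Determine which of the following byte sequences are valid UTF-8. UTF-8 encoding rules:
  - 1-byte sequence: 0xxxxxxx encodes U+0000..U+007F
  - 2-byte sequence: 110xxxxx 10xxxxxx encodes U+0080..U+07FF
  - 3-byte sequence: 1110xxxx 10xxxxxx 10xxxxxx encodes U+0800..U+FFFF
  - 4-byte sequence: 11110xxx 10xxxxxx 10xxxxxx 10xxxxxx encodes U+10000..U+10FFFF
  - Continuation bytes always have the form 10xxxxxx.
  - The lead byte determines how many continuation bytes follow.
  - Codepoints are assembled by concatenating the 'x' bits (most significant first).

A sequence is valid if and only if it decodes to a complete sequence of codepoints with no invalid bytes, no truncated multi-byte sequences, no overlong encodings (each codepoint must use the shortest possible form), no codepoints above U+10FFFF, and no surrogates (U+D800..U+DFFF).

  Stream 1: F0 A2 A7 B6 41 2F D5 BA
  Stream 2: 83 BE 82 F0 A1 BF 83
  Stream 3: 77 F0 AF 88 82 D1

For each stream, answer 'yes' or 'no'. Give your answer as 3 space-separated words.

Answer: yes no no

Derivation:
Stream 1: decodes cleanly. VALID
Stream 2: error at byte offset 0. INVALID
Stream 3: error at byte offset 6. INVALID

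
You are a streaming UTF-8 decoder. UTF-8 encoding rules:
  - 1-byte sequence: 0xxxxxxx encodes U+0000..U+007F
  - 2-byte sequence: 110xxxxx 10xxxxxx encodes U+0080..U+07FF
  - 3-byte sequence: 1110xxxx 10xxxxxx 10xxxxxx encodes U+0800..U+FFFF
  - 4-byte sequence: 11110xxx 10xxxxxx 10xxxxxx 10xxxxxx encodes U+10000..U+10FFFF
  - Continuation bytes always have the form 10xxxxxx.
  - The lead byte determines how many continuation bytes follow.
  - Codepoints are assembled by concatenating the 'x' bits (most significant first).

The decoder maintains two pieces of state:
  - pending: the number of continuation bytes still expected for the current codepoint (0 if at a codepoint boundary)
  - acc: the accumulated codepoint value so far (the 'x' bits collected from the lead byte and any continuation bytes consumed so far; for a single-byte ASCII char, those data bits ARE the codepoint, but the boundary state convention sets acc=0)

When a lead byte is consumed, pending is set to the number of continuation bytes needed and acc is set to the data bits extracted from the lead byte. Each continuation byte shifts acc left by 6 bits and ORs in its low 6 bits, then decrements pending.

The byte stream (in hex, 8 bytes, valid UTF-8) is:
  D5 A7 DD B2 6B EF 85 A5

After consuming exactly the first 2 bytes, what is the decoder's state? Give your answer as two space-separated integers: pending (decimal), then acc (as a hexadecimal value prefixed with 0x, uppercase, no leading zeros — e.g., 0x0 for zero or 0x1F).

Answer: 0 0x567

Derivation:
Byte[0]=D5: 2-byte lead. pending=1, acc=0x15
Byte[1]=A7: continuation. acc=(acc<<6)|0x27=0x567, pending=0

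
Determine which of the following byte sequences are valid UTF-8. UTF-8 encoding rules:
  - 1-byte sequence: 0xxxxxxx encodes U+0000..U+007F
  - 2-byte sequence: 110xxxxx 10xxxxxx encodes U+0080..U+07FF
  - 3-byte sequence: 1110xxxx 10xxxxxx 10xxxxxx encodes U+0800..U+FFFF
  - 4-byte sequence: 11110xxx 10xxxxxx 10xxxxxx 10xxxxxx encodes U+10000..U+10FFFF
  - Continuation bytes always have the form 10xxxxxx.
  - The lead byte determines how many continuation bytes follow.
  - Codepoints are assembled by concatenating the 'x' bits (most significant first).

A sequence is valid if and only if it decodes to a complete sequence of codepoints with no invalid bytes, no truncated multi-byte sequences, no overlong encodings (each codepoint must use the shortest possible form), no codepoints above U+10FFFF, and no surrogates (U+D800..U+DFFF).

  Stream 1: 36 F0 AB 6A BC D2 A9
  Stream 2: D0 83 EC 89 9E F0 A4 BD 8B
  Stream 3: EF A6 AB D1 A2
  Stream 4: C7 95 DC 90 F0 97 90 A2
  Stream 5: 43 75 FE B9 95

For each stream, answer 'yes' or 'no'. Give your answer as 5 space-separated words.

Stream 1: error at byte offset 3. INVALID
Stream 2: decodes cleanly. VALID
Stream 3: decodes cleanly. VALID
Stream 4: decodes cleanly. VALID
Stream 5: error at byte offset 2. INVALID

Answer: no yes yes yes no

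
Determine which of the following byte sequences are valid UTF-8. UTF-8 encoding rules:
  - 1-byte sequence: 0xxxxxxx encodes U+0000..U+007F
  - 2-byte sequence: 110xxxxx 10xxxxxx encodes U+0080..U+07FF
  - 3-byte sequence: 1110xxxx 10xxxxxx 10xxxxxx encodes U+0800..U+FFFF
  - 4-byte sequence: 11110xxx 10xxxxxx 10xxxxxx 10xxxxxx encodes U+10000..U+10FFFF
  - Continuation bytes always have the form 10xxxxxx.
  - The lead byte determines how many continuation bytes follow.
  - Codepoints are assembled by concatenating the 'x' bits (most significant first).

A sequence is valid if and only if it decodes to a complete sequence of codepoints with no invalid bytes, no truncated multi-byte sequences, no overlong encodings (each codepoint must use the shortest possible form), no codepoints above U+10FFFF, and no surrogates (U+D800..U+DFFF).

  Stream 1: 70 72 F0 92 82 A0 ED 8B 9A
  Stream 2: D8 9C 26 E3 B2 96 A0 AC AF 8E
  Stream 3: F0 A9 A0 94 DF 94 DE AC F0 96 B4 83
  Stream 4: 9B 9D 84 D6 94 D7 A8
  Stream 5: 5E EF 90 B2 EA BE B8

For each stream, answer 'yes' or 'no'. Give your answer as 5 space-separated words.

Answer: yes no yes no yes

Derivation:
Stream 1: decodes cleanly. VALID
Stream 2: error at byte offset 6. INVALID
Stream 3: decodes cleanly. VALID
Stream 4: error at byte offset 0. INVALID
Stream 5: decodes cleanly. VALID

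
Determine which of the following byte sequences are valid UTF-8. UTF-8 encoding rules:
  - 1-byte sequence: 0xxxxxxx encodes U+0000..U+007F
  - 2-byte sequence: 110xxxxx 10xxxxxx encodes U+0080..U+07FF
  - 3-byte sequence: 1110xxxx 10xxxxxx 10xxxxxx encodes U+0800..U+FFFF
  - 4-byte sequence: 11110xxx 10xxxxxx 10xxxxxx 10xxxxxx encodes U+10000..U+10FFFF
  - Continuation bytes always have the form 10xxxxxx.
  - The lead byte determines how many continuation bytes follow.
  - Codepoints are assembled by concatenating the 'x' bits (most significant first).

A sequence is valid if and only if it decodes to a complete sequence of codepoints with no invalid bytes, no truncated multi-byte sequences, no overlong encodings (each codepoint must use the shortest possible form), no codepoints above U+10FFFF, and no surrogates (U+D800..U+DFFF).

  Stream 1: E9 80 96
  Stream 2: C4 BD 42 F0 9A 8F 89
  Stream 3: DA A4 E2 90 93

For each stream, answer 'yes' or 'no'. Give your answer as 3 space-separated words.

Answer: yes yes yes

Derivation:
Stream 1: decodes cleanly. VALID
Stream 2: decodes cleanly. VALID
Stream 3: decodes cleanly. VALID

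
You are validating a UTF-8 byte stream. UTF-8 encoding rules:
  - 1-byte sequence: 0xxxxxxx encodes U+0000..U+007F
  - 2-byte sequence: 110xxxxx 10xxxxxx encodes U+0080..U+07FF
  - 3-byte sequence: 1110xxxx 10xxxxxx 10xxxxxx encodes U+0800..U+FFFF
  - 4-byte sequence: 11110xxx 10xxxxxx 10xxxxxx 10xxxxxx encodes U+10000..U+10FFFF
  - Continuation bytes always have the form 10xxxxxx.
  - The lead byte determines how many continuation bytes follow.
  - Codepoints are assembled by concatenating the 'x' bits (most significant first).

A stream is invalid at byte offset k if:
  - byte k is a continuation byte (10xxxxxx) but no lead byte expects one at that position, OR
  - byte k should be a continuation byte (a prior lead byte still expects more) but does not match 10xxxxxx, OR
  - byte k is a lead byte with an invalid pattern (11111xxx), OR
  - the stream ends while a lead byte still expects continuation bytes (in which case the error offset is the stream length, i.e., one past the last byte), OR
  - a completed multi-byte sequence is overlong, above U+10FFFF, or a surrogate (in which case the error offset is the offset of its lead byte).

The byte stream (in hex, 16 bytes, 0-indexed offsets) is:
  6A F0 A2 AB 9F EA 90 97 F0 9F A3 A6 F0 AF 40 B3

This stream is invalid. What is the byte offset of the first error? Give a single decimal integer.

Answer: 14

Derivation:
Byte[0]=6A: 1-byte ASCII. cp=U+006A
Byte[1]=F0: 4-byte lead, need 3 cont bytes. acc=0x0
Byte[2]=A2: continuation. acc=(acc<<6)|0x22=0x22
Byte[3]=AB: continuation. acc=(acc<<6)|0x2B=0x8AB
Byte[4]=9F: continuation. acc=(acc<<6)|0x1F=0x22ADF
Completed: cp=U+22ADF (starts at byte 1)
Byte[5]=EA: 3-byte lead, need 2 cont bytes. acc=0xA
Byte[6]=90: continuation. acc=(acc<<6)|0x10=0x290
Byte[7]=97: continuation. acc=(acc<<6)|0x17=0xA417
Completed: cp=U+A417 (starts at byte 5)
Byte[8]=F0: 4-byte lead, need 3 cont bytes. acc=0x0
Byte[9]=9F: continuation. acc=(acc<<6)|0x1F=0x1F
Byte[10]=A3: continuation. acc=(acc<<6)|0x23=0x7E3
Byte[11]=A6: continuation. acc=(acc<<6)|0x26=0x1F8E6
Completed: cp=U+1F8E6 (starts at byte 8)
Byte[12]=F0: 4-byte lead, need 3 cont bytes. acc=0x0
Byte[13]=AF: continuation. acc=(acc<<6)|0x2F=0x2F
Byte[14]=40: expected 10xxxxxx continuation. INVALID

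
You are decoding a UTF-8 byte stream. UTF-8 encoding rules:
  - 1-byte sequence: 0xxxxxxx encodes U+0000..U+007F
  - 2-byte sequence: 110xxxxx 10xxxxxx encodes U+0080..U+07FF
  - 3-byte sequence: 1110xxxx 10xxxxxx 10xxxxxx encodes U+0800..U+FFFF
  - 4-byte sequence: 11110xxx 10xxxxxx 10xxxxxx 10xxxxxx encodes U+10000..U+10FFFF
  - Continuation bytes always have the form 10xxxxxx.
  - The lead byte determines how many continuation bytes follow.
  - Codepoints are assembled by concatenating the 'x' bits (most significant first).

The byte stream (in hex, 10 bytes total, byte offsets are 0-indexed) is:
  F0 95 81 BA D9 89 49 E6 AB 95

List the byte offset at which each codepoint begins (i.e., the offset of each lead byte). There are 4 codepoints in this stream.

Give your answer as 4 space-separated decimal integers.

Byte[0]=F0: 4-byte lead, need 3 cont bytes. acc=0x0
Byte[1]=95: continuation. acc=(acc<<6)|0x15=0x15
Byte[2]=81: continuation. acc=(acc<<6)|0x01=0x541
Byte[3]=BA: continuation. acc=(acc<<6)|0x3A=0x1507A
Completed: cp=U+1507A (starts at byte 0)
Byte[4]=D9: 2-byte lead, need 1 cont bytes. acc=0x19
Byte[5]=89: continuation. acc=(acc<<6)|0x09=0x649
Completed: cp=U+0649 (starts at byte 4)
Byte[6]=49: 1-byte ASCII. cp=U+0049
Byte[7]=E6: 3-byte lead, need 2 cont bytes. acc=0x6
Byte[8]=AB: continuation. acc=(acc<<6)|0x2B=0x1AB
Byte[9]=95: continuation. acc=(acc<<6)|0x15=0x6AD5
Completed: cp=U+6AD5 (starts at byte 7)

Answer: 0 4 6 7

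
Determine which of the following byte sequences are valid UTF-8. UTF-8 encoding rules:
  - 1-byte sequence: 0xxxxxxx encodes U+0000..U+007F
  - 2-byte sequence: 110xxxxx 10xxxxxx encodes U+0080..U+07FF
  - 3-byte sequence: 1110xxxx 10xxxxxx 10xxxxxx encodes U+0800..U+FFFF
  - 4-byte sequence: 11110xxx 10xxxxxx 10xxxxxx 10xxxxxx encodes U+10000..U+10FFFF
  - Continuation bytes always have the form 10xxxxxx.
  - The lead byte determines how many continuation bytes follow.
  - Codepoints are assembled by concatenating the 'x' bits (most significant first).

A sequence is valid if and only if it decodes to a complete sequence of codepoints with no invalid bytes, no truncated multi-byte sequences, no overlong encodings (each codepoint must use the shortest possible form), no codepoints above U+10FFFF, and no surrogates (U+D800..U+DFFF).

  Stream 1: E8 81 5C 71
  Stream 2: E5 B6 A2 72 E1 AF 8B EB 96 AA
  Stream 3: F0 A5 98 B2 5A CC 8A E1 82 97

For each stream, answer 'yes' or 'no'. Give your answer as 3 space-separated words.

Answer: no yes yes

Derivation:
Stream 1: error at byte offset 2. INVALID
Stream 2: decodes cleanly. VALID
Stream 3: decodes cleanly. VALID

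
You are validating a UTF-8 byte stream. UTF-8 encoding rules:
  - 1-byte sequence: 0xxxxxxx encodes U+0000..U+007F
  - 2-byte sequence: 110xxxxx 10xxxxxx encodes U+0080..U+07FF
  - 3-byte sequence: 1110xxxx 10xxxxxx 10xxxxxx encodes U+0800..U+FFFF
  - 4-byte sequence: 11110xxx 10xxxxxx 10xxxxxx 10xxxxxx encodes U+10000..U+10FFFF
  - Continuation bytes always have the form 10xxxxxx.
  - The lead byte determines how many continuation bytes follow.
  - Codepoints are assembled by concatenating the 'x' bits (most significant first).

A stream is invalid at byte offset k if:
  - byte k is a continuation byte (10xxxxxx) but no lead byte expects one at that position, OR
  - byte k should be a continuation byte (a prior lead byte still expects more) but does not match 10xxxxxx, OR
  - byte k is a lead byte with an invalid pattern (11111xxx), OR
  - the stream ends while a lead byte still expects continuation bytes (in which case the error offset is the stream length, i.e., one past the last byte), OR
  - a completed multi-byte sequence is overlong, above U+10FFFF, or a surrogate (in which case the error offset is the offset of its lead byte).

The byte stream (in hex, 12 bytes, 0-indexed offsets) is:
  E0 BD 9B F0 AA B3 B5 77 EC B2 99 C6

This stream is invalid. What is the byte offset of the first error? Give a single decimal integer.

Answer: 12

Derivation:
Byte[0]=E0: 3-byte lead, need 2 cont bytes. acc=0x0
Byte[1]=BD: continuation. acc=(acc<<6)|0x3D=0x3D
Byte[2]=9B: continuation. acc=(acc<<6)|0x1B=0xF5B
Completed: cp=U+0F5B (starts at byte 0)
Byte[3]=F0: 4-byte lead, need 3 cont bytes. acc=0x0
Byte[4]=AA: continuation. acc=(acc<<6)|0x2A=0x2A
Byte[5]=B3: continuation. acc=(acc<<6)|0x33=0xAB3
Byte[6]=B5: continuation. acc=(acc<<6)|0x35=0x2ACF5
Completed: cp=U+2ACF5 (starts at byte 3)
Byte[7]=77: 1-byte ASCII. cp=U+0077
Byte[8]=EC: 3-byte lead, need 2 cont bytes. acc=0xC
Byte[9]=B2: continuation. acc=(acc<<6)|0x32=0x332
Byte[10]=99: continuation. acc=(acc<<6)|0x19=0xCC99
Completed: cp=U+CC99 (starts at byte 8)
Byte[11]=C6: 2-byte lead, need 1 cont bytes. acc=0x6
Byte[12]: stream ended, expected continuation. INVALID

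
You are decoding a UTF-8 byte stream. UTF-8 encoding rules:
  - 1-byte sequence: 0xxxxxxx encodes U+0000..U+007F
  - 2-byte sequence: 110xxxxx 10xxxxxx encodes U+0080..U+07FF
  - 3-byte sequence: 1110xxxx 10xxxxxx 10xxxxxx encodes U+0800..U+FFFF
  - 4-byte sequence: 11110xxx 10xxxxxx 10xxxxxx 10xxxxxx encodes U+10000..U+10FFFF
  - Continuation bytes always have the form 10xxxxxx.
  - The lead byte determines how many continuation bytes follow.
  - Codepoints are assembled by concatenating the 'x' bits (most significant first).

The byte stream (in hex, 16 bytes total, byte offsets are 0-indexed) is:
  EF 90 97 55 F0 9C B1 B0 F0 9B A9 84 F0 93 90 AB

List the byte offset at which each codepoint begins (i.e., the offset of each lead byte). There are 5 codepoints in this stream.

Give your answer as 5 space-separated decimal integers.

Answer: 0 3 4 8 12

Derivation:
Byte[0]=EF: 3-byte lead, need 2 cont bytes. acc=0xF
Byte[1]=90: continuation. acc=(acc<<6)|0x10=0x3D0
Byte[2]=97: continuation. acc=(acc<<6)|0x17=0xF417
Completed: cp=U+F417 (starts at byte 0)
Byte[3]=55: 1-byte ASCII. cp=U+0055
Byte[4]=F0: 4-byte lead, need 3 cont bytes. acc=0x0
Byte[5]=9C: continuation. acc=(acc<<6)|0x1C=0x1C
Byte[6]=B1: continuation. acc=(acc<<6)|0x31=0x731
Byte[7]=B0: continuation. acc=(acc<<6)|0x30=0x1CC70
Completed: cp=U+1CC70 (starts at byte 4)
Byte[8]=F0: 4-byte lead, need 3 cont bytes. acc=0x0
Byte[9]=9B: continuation. acc=(acc<<6)|0x1B=0x1B
Byte[10]=A9: continuation. acc=(acc<<6)|0x29=0x6E9
Byte[11]=84: continuation. acc=(acc<<6)|0x04=0x1BA44
Completed: cp=U+1BA44 (starts at byte 8)
Byte[12]=F0: 4-byte lead, need 3 cont bytes. acc=0x0
Byte[13]=93: continuation. acc=(acc<<6)|0x13=0x13
Byte[14]=90: continuation. acc=(acc<<6)|0x10=0x4D0
Byte[15]=AB: continuation. acc=(acc<<6)|0x2B=0x1342B
Completed: cp=U+1342B (starts at byte 12)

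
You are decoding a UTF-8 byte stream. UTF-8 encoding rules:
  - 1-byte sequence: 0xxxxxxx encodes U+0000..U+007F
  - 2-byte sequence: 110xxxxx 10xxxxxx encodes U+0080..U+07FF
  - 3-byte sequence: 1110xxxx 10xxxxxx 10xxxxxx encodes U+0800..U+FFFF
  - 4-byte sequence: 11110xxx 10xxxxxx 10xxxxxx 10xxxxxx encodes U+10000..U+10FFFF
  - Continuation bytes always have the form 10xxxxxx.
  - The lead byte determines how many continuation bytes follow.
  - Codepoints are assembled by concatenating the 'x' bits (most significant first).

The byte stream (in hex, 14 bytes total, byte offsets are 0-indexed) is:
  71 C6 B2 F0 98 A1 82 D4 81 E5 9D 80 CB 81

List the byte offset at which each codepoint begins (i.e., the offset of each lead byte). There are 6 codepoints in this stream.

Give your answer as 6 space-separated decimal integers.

Byte[0]=71: 1-byte ASCII. cp=U+0071
Byte[1]=C6: 2-byte lead, need 1 cont bytes. acc=0x6
Byte[2]=B2: continuation. acc=(acc<<6)|0x32=0x1B2
Completed: cp=U+01B2 (starts at byte 1)
Byte[3]=F0: 4-byte lead, need 3 cont bytes. acc=0x0
Byte[4]=98: continuation. acc=(acc<<6)|0x18=0x18
Byte[5]=A1: continuation. acc=(acc<<6)|0x21=0x621
Byte[6]=82: continuation. acc=(acc<<6)|0x02=0x18842
Completed: cp=U+18842 (starts at byte 3)
Byte[7]=D4: 2-byte lead, need 1 cont bytes. acc=0x14
Byte[8]=81: continuation. acc=(acc<<6)|0x01=0x501
Completed: cp=U+0501 (starts at byte 7)
Byte[9]=E5: 3-byte lead, need 2 cont bytes. acc=0x5
Byte[10]=9D: continuation. acc=(acc<<6)|0x1D=0x15D
Byte[11]=80: continuation. acc=(acc<<6)|0x00=0x5740
Completed: cp=U+5740 (starts at byte 9)
Byte[12]=CB: 2-byte lead, need 1 cont bytes. acc=0xB
Byte[13]=81: continuation. acc=(acc<<6)|0x01=0x2C1
Completed: cp=U+02C1 (starts at byte 12)

Answer: 0 1 3 7 9 12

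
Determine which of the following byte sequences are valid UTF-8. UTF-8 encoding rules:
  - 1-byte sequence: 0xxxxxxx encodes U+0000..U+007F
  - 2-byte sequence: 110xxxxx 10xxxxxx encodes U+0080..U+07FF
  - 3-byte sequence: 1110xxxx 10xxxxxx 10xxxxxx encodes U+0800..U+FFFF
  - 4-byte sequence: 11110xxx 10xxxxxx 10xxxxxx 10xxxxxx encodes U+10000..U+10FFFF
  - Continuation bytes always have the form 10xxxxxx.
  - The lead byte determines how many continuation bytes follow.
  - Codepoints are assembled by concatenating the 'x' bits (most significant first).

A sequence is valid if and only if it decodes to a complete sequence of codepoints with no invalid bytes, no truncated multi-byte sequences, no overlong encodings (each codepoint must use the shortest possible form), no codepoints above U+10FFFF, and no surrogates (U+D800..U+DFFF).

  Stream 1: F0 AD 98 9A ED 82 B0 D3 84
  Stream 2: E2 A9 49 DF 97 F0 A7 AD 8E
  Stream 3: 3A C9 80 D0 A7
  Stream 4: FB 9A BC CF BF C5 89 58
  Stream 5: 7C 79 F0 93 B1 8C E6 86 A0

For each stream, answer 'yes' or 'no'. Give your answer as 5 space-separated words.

Answer: yes no yes no yes

Derivation:
Stream 1: decodes cleanly. VALID
Stream 2: error at byte offset 2. INVALID
Stream 3: decodes cleanly. VALID
Stream 4: error at byte offset 0. INVALID
Stream 5: decodes cleanly. VALID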